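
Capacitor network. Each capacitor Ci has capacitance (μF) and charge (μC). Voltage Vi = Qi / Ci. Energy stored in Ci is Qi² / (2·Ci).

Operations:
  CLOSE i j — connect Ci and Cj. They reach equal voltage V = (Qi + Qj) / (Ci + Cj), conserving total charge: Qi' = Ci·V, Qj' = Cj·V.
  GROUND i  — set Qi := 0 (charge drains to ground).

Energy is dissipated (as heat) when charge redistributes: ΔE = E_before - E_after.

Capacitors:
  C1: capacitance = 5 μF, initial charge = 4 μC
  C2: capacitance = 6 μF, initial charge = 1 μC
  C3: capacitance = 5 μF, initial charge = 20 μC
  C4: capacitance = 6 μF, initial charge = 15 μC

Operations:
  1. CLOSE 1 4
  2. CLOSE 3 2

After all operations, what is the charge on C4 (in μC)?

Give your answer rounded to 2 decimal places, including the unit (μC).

Initial: C1(5μF, Q=4μC, V=0.80V), C2(6μF, Q=1μC, V=0.17V), C3(5μF, Q=20μC, V=4.00V), C4(6μF, Q=15μC, V=2.50V)
Op 1: CLOSE 1-4: Q_total=19.00, C_total=11.00, V=1.73; Q1=8.64, Q4=10.36; dissipated=3.941
Op 2: CLOSE 3-2: Q_total=21.00, C_total=11.00, V=1.91; Q3=9.55, Q2=11.45; dissipated=20.038
Final charges: Q1=8.64, Q2=11.45, Q3=9.55, Q4=10.36

Answer: 10.36 μC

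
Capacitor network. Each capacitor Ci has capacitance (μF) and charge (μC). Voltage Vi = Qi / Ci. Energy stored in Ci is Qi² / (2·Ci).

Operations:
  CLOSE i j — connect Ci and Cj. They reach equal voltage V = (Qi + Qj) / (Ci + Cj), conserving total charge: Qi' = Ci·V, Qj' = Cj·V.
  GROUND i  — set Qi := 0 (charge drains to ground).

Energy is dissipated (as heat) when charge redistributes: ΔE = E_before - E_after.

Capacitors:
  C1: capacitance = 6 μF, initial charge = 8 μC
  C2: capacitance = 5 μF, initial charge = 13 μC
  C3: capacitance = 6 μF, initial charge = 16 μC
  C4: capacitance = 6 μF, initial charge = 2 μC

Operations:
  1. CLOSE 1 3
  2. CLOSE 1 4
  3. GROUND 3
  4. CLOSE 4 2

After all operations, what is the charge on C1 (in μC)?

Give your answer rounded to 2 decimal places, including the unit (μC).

Answer: 7.00 μC

Derivation:
Initial: C1(6μF, Q=8μC, V=1.33V), C2(5μF, Q=13μC, V=2.60V), C3(6μF, Q=16μC, V=2.67V), C4(6μF, Q=2μC, V=0.33V)
Op 1: CLOSE 1-3: Q_total=24.00, C_total=12.00, V=2.00; Q1=12.00, Q3=12.00; dissipated=2.667
Op 2: CLOSE 1-4: Q_total=14.00, C_total=12.00, V=1.17; Q1=7.00, Q4=7.00; dissipated=4.167
Op 3: GROUND 3: Q3=0; energy lost=12.000
Op 4: CLOSE 4-2: Q_total=20.00, C_total=11.00, V=1.82; Q4=10.91, Q2=9.09; dissipated=2.802
Final charges: Q1=7.00, Q2=9.09, Q3=0.00, Q4=10.91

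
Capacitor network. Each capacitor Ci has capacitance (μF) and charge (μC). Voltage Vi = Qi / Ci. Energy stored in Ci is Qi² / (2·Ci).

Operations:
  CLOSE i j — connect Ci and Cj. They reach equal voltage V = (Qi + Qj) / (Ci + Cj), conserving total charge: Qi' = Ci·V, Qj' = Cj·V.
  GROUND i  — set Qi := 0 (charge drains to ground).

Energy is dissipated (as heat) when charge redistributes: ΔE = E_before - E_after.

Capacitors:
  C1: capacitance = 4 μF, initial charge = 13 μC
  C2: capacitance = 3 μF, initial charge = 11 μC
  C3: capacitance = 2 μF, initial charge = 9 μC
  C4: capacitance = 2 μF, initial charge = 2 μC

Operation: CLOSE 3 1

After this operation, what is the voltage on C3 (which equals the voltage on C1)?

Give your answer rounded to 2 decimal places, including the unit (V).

Initial: C1(4μF, Q=13μC, V=3.25V), C2(3μF, Q=11μC, V=3.67V), C3(2μF, Q=9μC, V=4.50V), C4(2μF, Q=2μC, V=1.00V)
Op 1: CLOSE 3-1: Q_total=22.00, C_total=6.00, V=3.67; Q3=7.33, Q1=14.67; dissipated=1.042

Answer: 3.67 V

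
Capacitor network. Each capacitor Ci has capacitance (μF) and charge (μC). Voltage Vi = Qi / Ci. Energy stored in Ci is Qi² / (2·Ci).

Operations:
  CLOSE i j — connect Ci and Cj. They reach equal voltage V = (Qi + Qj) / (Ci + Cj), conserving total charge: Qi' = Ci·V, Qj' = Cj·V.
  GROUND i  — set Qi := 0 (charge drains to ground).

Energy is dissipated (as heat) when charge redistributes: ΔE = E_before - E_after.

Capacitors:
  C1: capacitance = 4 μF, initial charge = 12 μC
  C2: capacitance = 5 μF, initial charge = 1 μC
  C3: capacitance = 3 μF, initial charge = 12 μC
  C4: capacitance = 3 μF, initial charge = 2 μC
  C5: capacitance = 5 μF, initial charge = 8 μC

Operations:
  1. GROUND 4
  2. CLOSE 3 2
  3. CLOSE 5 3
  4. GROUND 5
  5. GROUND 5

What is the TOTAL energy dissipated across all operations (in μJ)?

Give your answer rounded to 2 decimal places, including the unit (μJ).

Initial: C1(4μF, Q=12μC, V=3.00V), C2(5μF, Q=1μC, V=0.20V), C3(3μF, Q=12μC, V=4.00V), C4(3μF, Q=2μC, V=0.67V), C5(5μF, Q=8μC, V=1.60V)
Op 1: GROUND 4: Q4=0; energy lost=0.667
Op 2: CLOSE 3-2: Q_total=13.00, C_total=8.00, V=1.62; Q3=4.88, Q2=8.12; dissipated=13.537
Op 3: CLOSE 5-3: Q_total=12.88, C_total=8.00, V=1.61; Q5=8.05, Q3=4.83; dissipated=0.001
Op 4: GROUND 5: Q5=0; energy lost=6.475
Op 5: GROUND 5: Q5=0; energy lost=0.000
Total dissipated: 20.680 μJ

Answer: 20.68 μJ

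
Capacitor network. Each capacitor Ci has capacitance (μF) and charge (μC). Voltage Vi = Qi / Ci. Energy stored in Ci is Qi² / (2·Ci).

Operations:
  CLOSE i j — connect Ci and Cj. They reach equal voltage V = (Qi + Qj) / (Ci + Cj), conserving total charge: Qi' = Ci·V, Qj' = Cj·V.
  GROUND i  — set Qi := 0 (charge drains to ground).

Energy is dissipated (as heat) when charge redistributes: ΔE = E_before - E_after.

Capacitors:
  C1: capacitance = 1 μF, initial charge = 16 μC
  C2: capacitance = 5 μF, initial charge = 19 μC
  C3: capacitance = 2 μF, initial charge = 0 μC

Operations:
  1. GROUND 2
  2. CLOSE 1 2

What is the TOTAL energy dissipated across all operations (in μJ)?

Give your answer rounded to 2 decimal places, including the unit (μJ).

Initial: C1(1μF, Q=16μC, V=16.00V), C2(5μF, Q=19μC, V=3.80V), C3(2μF, Q=0μC, V=0.00V)
Op 1: GROUND 2: Q2=0; energy lost=36.100
Op 2: CLOSE 1-2: Q_total=16.00, C_total=6.00, V=2.67; Q1=2.67, Q2=13.33; dissipated=106.667
Total dissipated: 142.767 μJ

Answer: 142.77 μJ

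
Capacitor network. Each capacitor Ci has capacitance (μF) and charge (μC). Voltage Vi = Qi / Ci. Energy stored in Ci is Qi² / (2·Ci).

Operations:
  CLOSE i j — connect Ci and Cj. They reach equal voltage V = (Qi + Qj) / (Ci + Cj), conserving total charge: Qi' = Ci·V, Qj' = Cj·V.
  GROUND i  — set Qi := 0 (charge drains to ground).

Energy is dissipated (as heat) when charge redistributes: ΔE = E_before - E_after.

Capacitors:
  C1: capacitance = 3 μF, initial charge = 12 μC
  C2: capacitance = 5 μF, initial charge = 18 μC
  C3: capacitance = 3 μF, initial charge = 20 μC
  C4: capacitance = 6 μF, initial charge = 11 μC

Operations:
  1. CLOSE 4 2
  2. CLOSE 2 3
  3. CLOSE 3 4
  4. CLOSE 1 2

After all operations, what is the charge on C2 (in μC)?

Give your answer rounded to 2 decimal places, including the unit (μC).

Answer: 20.46 μC

Derivation:
Initial: C1(3μF, Q=12μC, V=4.00V), C2(5μF, Q=18μC, V=3.60V), C3(3μF, Q=20μC, V=6.67V), C4(6μF, Q=11μC, V=1.83V)
Op 1: CLOSE 4-2: Q_total=29.00, C_total=11.00, V=2.64; Q4=15.82, Q2=13.18; dissipated=4.256
Op 2: CLOSE 2-3: Q_total=33.18, C_total=8.00, V=4.15; Q2=20.74, Q3=12.44; dissipated=15.228
Op 3: CLOSE 3-4: Q_total=28.26, C_total=9.00, V=3.14; Q3=9.42, Q4=18.84; dissipated=2.284
Op 4: CLOSE 1-2: Q_total=32.74, C_total=8.00, V=4.09; Q1=12.28, Q2=20.46; dissipated=0.020
Final charges: Q1=12.28, Q2=20.46, Q3=9.42, Q4=18.84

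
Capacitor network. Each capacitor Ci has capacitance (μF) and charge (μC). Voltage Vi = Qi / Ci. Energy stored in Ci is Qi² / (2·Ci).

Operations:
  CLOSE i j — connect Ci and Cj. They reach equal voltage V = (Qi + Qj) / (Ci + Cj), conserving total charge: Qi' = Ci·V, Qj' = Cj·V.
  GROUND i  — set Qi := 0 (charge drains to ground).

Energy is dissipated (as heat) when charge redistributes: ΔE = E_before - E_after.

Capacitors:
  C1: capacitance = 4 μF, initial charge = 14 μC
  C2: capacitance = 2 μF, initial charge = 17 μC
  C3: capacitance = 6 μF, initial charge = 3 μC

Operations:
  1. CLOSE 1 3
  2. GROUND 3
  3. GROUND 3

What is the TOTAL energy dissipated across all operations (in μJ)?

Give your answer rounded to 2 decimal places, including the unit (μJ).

Initial: C1(4μF, Q=14μC, V=3.50V), C2(2μF, Q=17μC, V=8.50V), C3(6μF, Q=3μC, V=0.50V)
Op 1: CLOSE 1-3: Q_total=17.00, C_total=10.00, V=1.70; Q1=6.80, Q3=10.20; dissipated=10.800
Op 2: GROUND 3: Q3=0; energy lost=8.670
Op 3: GROUND 3: Q3=0; energy lost=0.000
Total dissipated: 19.470 μJ

Answer: 19.47 μJ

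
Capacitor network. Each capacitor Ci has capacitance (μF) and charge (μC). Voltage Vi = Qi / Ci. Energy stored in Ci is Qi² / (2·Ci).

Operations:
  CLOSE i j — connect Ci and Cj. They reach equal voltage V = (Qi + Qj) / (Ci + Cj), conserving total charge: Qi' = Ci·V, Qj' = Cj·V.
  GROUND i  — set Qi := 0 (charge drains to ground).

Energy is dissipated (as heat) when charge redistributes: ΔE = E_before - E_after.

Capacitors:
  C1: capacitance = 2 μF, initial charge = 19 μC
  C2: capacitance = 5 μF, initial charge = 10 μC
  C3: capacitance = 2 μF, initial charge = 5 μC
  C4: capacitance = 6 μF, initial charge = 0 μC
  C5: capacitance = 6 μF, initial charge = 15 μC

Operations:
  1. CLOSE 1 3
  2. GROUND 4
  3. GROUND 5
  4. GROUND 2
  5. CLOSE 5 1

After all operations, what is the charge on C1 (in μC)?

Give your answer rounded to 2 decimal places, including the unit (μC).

Initial: C1(2μF, Q=19μC, V=9.50V), C2(5μF, Q=10μC, V=2.00V), C3(2μF, Q=5μC, V=2.50V), C4(6μF, Q=0μC, V=0.00V), C5(6μF, Q=15μC, V=2.50V)
Op 1: CLOSE 1-3: Q_total=24.00, C_total=4.00, V=6.00; Q1=12.00, Q3=12.00; dissipated=24.500
Op 2: GROUND 4: Q4=0; energy lost=0.000
Op 3: GROUND 5: Q5=0; energy lost=18.750
Op 4: GROUND 2: Q2=0; energy lost=10.000
Op 5: CLOSE 5-1: Q_total=12.00, C_total=8.00, V=1.50; Q5=9.00, Q1=3.00; dissipated=27.000
Final charges: Q1=3.00, Q2=0.00, Q3=12.00, Q4=0.00, Q5=9.00

Answer: 3.00 μC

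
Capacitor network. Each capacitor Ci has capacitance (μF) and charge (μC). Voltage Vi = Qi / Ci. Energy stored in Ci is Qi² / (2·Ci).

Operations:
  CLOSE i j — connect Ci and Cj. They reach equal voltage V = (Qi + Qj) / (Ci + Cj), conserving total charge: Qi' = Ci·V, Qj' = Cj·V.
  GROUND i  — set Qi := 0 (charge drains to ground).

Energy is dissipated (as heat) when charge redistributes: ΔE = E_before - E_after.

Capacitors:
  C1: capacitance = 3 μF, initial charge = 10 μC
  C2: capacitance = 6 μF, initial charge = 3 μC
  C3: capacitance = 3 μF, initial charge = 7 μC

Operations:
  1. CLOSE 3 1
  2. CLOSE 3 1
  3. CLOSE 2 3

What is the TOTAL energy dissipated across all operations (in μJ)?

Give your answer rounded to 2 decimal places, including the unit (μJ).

Answer: 6.19 μJ

Derivation:
Initial: C1(3μF, Q=10μC, V=3.33V), C2(6μF, Q=3μC, V=0.50V), C3(3μF, Q=7μC, V=2.33V)
Op 1: CLOSE 3-1: Q_total=17.00, C_total=6.00, V=2.83; Q3=8.50, Q1=8.50; dissipated=0.750
Op 2: CLOSE 3-1: Q_total=17.00, C_total=6.00, V=2.83; Q3=8.50, Q1=8.50; dissipated=0.000
Op 3: CLOSE 2-3: Q_total=11.50, C_total=9.00, V=1.28; Q2=7.67, Q3=3.83; dissipated=5.444
Total dissipated: 6.194 μJ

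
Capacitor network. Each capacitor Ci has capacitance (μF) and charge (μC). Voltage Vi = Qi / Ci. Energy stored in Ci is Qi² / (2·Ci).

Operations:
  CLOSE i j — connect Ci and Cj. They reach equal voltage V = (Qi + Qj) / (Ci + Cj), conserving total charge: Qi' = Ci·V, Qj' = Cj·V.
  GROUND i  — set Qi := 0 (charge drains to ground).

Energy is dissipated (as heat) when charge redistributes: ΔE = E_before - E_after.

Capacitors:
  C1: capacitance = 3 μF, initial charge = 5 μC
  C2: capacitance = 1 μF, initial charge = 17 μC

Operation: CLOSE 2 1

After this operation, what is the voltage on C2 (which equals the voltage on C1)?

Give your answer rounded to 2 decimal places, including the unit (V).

Answer: 5.50 V

Derivation:
Initial: C1(3μF, Q=5μC, V=1.67V), C2(1μF, Q=17μC, V=17.00V)
Op 1: CLOSE 2-1: Q_total=22.00, C_total=4.00, V=5.50; Q2=5.50, Q1=16.50; dissipated=88.167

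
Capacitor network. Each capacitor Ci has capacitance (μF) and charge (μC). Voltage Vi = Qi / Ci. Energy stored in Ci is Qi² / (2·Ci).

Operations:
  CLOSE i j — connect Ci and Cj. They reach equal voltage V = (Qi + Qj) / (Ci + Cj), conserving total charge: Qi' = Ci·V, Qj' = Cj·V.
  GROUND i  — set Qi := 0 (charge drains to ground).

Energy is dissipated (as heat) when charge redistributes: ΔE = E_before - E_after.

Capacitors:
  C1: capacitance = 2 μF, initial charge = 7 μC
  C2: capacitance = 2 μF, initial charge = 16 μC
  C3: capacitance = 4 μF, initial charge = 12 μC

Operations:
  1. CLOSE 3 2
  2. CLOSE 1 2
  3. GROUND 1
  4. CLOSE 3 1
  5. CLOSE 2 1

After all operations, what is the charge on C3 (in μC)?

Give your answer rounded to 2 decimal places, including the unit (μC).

Answer: 12.44 μC

Derivation:
Initial: C1(2μF, Q=7μC, V=3.50V), C2(2μF, Q=16μC, V=8.00V), C3(4μF, Q=12μC, V=3.00V)
Op 1: CLOSE 3-2: Q_total=28.00, C_total=6.00, V=4.67; Q3=18.67, Q2=9.33; dissipated=16.667
Op 2: CLOSE 1-2: Q_total=16.33, C_total=4.00, V=4.08; Q1=8.17, Q2=8.17; dissipated=0.681
Op 3: GROUND 1: Q1=0; energy lost=16.674
Op 4: CLOSE 3-1: Q_total=18.67, C_total=6.00, V=3.11; Q3=12.44, Q1=6.22; dissipated=14.519
Op 5: CLOSE 2-1: Q_total=14.39, C_total=4.00, V=3.60; Q2=7.19, Q1=7.19; dissipated=0.473
Final charges: Q1=7.19, Q2=7.19, Q3=12.44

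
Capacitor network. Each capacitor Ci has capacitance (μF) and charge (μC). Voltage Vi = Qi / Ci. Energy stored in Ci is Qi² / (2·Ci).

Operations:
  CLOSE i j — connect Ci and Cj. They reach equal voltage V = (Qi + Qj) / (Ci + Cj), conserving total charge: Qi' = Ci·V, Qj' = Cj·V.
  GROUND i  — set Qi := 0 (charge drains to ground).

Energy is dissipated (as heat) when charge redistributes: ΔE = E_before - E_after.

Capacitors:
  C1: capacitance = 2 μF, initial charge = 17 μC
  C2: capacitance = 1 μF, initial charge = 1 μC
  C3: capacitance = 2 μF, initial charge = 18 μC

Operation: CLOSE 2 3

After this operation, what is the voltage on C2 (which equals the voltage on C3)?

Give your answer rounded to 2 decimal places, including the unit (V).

Initial: C1(2μF, Q=17μC, V=8.50V), C2(1μF, Q=1μC, V=1.00V), C3(2μF, Q=18μC, V=9.00V)
Op 1: CLOSE 2-3: Q_total=19.00, C_total=3.00, V=6.33; Q2=6.33, Q3=12.67; dissipated=21.333

Answer: 6.33 V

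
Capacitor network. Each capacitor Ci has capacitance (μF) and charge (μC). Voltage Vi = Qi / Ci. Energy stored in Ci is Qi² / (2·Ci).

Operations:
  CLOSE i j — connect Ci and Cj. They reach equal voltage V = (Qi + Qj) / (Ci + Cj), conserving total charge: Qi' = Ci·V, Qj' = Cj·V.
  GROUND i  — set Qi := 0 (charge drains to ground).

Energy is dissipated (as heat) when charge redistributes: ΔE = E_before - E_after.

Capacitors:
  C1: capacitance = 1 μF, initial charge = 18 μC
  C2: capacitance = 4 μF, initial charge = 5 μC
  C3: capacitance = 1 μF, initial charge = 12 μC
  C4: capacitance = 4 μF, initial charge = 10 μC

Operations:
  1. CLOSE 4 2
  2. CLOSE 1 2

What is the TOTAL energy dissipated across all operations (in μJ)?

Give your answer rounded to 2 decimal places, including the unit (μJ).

Initial: C1(1μF, Q=18μC, V=18.00V), C2(4μF, Q=5μC, V=1.25V), C3(1μF, Q=12μC, V=12.00V), C4(4μF, Q=10μC, V=2.50V)
Op 1: CLOSE 4-2: Q_total=15.00, C_total=8.00, V=1.88; Q4=7.50, Q2=7.50; dissipated=1.562
Op 2: CLOSE 1-2: Q_total=25.50, C_total=5.00, V=5.10; Q1=5.10, Q2=20.40; dissipated=104.006
Total dissipated: 105.569 μJ

Answer: 105.57 μJ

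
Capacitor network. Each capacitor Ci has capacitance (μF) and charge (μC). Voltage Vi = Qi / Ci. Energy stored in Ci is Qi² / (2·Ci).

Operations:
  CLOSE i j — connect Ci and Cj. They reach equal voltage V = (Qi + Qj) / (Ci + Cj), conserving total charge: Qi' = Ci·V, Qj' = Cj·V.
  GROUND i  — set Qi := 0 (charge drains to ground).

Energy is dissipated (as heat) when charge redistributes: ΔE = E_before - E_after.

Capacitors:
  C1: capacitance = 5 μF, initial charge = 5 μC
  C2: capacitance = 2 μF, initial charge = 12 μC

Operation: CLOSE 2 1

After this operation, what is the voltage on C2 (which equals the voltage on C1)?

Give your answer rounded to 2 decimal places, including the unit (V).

Initial: C1(5μF, Q=5μC, V=1.00V), C2(2μF, Q=12μC, V=6.00V)
Op 1: CLOSE 2-1: Q_total=17.00, C_total=7.00, V=2.43; Q2=4.86, Q1=12.14; dissipated=17.857

Answer: 2.43 V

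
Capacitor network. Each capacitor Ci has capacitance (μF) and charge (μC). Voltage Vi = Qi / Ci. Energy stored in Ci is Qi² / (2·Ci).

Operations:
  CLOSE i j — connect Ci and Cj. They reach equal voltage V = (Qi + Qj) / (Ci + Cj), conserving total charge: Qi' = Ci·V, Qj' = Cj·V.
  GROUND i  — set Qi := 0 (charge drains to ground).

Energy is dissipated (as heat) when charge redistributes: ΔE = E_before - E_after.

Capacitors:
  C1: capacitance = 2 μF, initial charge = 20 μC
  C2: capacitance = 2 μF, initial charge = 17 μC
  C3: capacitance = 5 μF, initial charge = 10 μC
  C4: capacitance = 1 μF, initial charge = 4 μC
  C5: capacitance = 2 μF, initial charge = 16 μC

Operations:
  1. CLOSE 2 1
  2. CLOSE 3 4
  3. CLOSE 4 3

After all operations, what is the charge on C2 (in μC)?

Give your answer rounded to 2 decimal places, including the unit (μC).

Answer: 18.50 μC

Derivation:
Initial: C1(2μF, Q=20μC, V=10.00V), C2(2μF, Q=17μC, V=8.50V), C3(5μF, Q=10μC, V=2.00V), C4(1μF, Q=4μC, V=4.00V), C5(2μF, Q=16μC, V=8.00V)
Op 1: CLOSE 2-1: Q_total=37.00, C_total=4.00, V=9.25; Q2=18.50, Q1=18.50; dissipated=1.125
Op 2: CLOSE 3-4: Q_total=14.00, C_total=6.00, V=2.33; Q3=11.67, Q4=2.33; dissipated=1.667
Op 3: CLOSE 4-3: Q_total=14.00, C_total=6.00, V=2.33; Q4=2.33, Q3=11.67; dissipated=0.000
Final charges: Q1=18.50, Q2=18.50, Q3=11.67, Q4=2.33, Q5=16.00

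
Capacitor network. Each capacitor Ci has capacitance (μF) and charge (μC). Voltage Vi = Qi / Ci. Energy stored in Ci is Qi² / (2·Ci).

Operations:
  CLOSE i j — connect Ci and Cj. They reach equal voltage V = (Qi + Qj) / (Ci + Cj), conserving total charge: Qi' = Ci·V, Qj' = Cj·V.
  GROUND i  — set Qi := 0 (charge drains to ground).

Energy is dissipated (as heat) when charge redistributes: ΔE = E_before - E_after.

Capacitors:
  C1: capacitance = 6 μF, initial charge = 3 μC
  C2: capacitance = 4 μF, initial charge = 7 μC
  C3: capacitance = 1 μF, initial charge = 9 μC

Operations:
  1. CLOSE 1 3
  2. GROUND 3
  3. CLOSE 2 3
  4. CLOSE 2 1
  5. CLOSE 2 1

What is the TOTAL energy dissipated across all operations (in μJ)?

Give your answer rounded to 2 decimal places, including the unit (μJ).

Initial: C1(6μF, Q=3μC, V=0.50V), C2(4μF, Q=7μC, V=1.75V), C3(1μF, Q=9μC, V=9.00V)
Op 1: CLOSE 1-3: Q_total=12.00, C_total=7.00, V=1.71; Q1=10.29, Q3=1.71; dissipated=30.964
Op 2: GROUND 3: Q3=0; energy lost=1.469
Op 3: CLOSE 2-3: Q_total=7.00, C_total=5.00, V=1.40; Q2=5.60, Q3=1.40; dissipated=1.225
Op 4: CLOSE 2-1: Q_total=15.89, C_total=10.00, V=1.59; Q2=6.35, Q1=9.53; dissipated=0.119
Op 5: CLOSE 2-1: Q_total=15.89, C_total=10.00, V=1.59; Q2=6.35, Q1=9.53; dissipated=0.000
Total dissipated: 33.777 μJ

Answer: 33.78 μJ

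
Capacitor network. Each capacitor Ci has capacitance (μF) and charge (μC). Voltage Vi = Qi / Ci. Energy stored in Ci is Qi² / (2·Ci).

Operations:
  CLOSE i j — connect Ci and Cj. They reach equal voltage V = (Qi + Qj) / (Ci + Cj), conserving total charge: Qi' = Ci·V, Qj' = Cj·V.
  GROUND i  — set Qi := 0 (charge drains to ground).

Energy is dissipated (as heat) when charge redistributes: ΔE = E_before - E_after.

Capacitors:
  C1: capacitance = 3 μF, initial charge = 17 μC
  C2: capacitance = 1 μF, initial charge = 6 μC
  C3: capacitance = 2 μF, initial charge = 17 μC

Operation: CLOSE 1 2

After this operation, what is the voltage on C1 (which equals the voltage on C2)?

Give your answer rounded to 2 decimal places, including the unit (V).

Answer: 5.75 V

Derivation:
Initial: C1(3μF, Q=17μC, V=5.67V), C2(1μF, Q=6μC, V=6.00V), C3(2μF, Q=17μC, V=8.50V)
Op 1: CLOSE 1-2: Q_total=23.00, C_total=4.00, V=5.75; Q1=17.25, Q2=5.75; dissipated=0.042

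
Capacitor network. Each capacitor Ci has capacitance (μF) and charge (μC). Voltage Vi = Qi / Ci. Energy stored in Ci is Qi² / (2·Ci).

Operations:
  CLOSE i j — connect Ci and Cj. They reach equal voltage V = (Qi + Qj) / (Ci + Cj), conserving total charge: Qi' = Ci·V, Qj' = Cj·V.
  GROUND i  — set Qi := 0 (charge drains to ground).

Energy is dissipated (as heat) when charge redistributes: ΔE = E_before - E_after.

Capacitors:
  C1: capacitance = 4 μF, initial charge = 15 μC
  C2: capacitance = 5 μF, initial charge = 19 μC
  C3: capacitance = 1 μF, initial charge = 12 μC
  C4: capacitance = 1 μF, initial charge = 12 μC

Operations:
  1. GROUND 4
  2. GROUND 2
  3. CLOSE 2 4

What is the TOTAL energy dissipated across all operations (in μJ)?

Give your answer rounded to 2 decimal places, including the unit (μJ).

Answer: 108.10 μJ

Derivation:
Initial: C1(4μF, Q=15μC, V=3.75V), C2(5μF, Q=19μC, V=3.80V), C3(1μF, Q=12μC, V=12.00V), C4(1μF, Q=12μC, V=12.00V)
Op 1: GROUND 4: Q4=0; energy lost=72.000
Op 2: GROUND 2: Q2=0; energy lost=36.100
Op 3: CLOSE 2-4: Q_total=0.00, C_total=6.00, V=0.00; Q2=0.00, Q4=0.00; dissipated=0.000
Total dissipated: 108.100 μJ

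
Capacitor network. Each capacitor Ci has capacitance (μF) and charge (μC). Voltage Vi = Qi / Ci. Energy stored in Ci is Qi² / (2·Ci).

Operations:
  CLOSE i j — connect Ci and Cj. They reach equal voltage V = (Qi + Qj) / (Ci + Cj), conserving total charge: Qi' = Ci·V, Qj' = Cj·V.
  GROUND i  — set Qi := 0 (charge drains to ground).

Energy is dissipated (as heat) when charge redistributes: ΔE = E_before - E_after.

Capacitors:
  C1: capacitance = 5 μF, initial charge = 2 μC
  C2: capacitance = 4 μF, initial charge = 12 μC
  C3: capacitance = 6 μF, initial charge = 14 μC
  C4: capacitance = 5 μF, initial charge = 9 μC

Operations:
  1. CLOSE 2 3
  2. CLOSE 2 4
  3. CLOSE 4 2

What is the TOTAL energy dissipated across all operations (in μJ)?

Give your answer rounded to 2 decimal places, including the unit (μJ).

Initial: C1(5μF, Q=2μC, V=0.40V), C2(4μF, Q=12μC, V=3.00V), C3(6μF, Q=14μC, V=2.33V), C4(5μF, Q=9μC, V=1.80V)
Op 1: CLOSE 2-3: Q_total=26.00, C_total=10.00, V=2.60; Q2=10.40, Q3=15.60; dissipated=0.533
Op 2: CLOSE 2-4: Q_total=19.40, C_total=9.00, V=2.16; Q2=8.62, Q4=10.78; dissipated=0.711
Op 3: CLOSE 4-2: Q_total=19.40, C_total=9.00, V=2.16; Q4=10.78, Q2=8.62; dissipated=0.000
Total dissipated: 1.244 μJ

Answer: 1.24 μJ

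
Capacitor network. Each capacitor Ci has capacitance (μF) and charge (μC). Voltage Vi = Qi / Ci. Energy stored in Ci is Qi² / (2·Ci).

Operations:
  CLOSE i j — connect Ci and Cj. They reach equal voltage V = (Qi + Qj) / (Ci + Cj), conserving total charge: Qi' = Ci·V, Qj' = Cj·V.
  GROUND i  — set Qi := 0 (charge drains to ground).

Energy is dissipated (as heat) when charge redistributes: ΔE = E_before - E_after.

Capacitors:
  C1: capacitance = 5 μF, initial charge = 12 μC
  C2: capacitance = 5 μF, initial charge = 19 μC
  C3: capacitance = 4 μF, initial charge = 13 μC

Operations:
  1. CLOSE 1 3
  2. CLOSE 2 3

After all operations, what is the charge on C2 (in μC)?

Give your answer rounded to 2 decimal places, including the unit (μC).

Answer: 16.73 μC

Derivation:
Initial: C1(5μF, Q=12μC, V=2.40V), C2(5μF, Q=19μC, V=3.80V), C3(4μF, Q=13μC, V=3.25V)
Op 1: CLOSE 1-3: Q_total=25.00, C_total=9.00, V=2.78; Q1=13.89, Q3=11.11; dissipated=0.803
Op 2: CLOSE 2-3: Q_total=30.11, C_total=9.00, V=3.35; Q2=16.73, Q3=13.38; dissipated=1.161
Final charges: Q1=13.89, Q2=16.73, Q3=13.38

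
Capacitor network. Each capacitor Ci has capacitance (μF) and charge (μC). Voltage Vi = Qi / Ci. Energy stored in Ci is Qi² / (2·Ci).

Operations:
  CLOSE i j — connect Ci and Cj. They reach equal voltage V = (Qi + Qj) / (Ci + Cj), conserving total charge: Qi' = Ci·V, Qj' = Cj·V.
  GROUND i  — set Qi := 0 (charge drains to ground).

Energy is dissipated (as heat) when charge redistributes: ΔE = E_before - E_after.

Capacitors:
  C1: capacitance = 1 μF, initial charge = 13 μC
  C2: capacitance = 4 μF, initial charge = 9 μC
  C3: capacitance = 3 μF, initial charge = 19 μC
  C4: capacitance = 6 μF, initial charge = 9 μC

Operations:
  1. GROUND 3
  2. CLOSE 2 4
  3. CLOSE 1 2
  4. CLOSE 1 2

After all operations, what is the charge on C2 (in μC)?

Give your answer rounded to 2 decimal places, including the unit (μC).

Initial: C1(1μF, Q=13μC, V=13.00V), C2(4μF, Q=9μC, V=2.25V), C3(3μF, Q=19μC, V=6.33V), C4(6μF, Q=9μC, V=1.50V)
Op 1: GROUND 3: Q3=0; energy lost=60.167
Op 2: CLOSE 2-4: Q_total=18.00, C_total=10.00, V=1.80; Q2=7.20, Q4=10.80; dissipated=0.675
Op 3: CLOSE 1-2: Q_total=20.20, C_total=5.00, V=4.04; Q1=4.04, Q2=16.16; dissipated=50.176
Op 4: CLOSE 1-2: Q_total=20.20, C_total=5.00, V=4.04; Q1=4.04, Q2=16.16; dissipated=0.000
Final charges: Q1=4.04, Q2=16.16, Q3=0.00, Q4=10.80

Answer: 16.16 μC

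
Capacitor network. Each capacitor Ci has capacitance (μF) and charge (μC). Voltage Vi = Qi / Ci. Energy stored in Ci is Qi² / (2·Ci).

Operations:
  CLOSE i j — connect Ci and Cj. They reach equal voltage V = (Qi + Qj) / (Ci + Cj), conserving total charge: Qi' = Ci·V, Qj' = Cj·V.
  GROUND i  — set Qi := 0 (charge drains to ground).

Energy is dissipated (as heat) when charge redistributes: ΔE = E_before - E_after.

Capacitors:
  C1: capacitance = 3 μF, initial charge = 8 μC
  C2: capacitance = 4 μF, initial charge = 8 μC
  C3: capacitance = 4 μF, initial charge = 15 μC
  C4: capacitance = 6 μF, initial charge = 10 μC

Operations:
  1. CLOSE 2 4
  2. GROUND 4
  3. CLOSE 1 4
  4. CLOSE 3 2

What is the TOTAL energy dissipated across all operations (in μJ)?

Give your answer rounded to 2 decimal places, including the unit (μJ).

Initial: C1(3μF, Q=8μC, V=2.67V), C2(4μF, Q=8μC, V=2.00V), C3(4μF, Q=15μC, V=3.75V), C4(6μF, Q=10μC, V=1.67V)
Op 1: CLOSE 2-4: Q_total=18.00, C_total=10.00, V=1.80; Q2=7.20, Q4=10.80; dissipated=0.133
Op 2: GROUND 4: Q4=0; energy lost=9.720
Op 3: CLOSE 1-4: Q_total=8.00, C_total=9.00, V=0.89; Q1=2.67, Q4=5.33; dissipated=7.111
Op 4: CLOSE 3-2: Q_total=22.20, C_total=8.00, V=2.77; Q3=11.10, Q2=11.10; dissipated=3.803
Total dissipated: 20.767 μJ

Answer: 20.77 μJ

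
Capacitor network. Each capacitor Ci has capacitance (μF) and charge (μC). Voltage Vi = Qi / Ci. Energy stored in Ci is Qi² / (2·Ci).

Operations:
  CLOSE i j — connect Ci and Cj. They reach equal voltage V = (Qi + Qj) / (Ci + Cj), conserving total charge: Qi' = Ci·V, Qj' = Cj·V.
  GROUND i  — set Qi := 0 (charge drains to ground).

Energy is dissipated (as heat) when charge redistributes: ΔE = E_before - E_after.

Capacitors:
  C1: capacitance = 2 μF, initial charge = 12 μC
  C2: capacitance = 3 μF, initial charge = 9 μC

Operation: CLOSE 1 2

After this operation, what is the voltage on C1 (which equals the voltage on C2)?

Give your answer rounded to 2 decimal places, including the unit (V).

Answer: 4.20 V

Derivation:
Initial: C1(2μF, Q=12μC, V=6.00V), C2(3μF, Q=9μC, V=3.00V)
Op 1: CLOSE 1-2: Q_total=21.00, C_total=5.00, V=4.20; Q1=8.40, Q2=12.60; dissipated=5.400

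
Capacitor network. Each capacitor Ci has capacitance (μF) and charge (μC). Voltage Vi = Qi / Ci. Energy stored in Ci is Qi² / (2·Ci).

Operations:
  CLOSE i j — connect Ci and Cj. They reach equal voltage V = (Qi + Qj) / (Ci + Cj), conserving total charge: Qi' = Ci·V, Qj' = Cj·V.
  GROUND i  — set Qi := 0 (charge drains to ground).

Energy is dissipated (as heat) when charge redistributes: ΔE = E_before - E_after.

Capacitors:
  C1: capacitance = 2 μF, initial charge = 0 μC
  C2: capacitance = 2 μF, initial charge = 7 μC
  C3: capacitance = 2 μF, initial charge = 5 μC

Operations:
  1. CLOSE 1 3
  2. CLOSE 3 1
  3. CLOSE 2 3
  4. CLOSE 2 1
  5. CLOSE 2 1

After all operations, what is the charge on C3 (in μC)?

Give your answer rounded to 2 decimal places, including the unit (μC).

Initial: C1(2μF, Q=0μC, V=0.00V), C2(2μF, Q=7μC, V=3.50V), C3(2μF, Q=5μC, V=2.50V)
Op 1: CLOSE 1-3: Q_total=5.00, C_total=4.00, V=1.25; Q1=2.50, Q3=2.50; dissipated=3.125
Op 2: CLOSE 3-1: Q_total=5.00, C_total=4.00, V=1.25; Q3=2.50, Q1=2.50; dissipated=0.000
Op 3: CLOSE 2-3: Q_total=9.50, C_total=4.00, V=2.38; Q2=4.75, Q3=4.75; dissipated=2.531
Op 4: CLOSE 2-1: Q_total=7.25, C_total=4.00, V=1.81; Q2=3.62, Q1=3.62; dissipated=0.633
Op 5: CLOSE 2-1: Q_total=7.25, C_total=4.00, V=1.81; Q2=3.62, Q1=3.62; dissipated=0.000
Final charges: Q1=3.62, Q2=3.62, Q3=4.75

Answer: 4.75 μC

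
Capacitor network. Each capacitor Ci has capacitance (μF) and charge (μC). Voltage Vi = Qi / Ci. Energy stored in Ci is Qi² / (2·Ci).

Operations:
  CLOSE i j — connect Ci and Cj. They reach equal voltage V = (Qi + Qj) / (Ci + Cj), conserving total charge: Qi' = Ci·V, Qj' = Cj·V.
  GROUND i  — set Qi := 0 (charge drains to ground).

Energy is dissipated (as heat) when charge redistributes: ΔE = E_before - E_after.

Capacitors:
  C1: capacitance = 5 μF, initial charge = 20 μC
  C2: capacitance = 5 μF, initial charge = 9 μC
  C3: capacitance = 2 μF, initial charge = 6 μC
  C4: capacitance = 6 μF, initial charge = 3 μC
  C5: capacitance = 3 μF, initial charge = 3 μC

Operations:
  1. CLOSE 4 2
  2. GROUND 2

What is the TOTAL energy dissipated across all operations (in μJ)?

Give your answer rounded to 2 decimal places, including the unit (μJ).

Initial: C1(5μF, Q=20μC, V=4.00V), C2(5μF, Q=9μC, V=1.80V), C3(2μF, Q=6μC, V=3.00V), C4(6μF, Q=3μC, V=0.50V), C5(3μF, Q=3μC, V=1.00V)
Op 1: CLOSE 4-2: Q_total=12.00, C_total=11.00, V=1.09; Q4=6.55, Q2=5.45; dissipated=2.305
Op 2: GROUND 2: Q2=0; energy lost=2.975
Total dissipated: 5.280 μJ

Answer: 5.28 μJ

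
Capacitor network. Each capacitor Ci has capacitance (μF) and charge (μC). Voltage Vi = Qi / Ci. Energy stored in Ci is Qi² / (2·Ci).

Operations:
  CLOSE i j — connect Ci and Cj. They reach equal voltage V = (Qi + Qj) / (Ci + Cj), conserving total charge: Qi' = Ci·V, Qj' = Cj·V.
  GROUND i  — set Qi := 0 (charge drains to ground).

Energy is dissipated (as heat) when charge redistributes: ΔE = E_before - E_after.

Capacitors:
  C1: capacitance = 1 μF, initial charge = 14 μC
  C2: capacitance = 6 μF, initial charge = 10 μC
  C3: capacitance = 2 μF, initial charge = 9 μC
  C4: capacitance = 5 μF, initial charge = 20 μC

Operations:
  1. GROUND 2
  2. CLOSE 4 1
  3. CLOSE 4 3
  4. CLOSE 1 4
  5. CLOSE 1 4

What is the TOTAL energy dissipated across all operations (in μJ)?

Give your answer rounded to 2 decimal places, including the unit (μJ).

Initial: C1(1μF, Q=14μC, V=14.00V), C2(6μF, Q=10μC, V=1.67V), C3(2μF, Q=9μC, V=4.50V), C4(5μF, Q=20μC, V=4.00V)
Op 1: GROUND 2: Q2=0; energy lost=8.333
Op 2: CLOSE 4-1: Q_total=34.00, C_total=6.00, V=5.67; Q4=28.33, Q1=5.67; dissipated=41.667
Op 3: CLOSE 4-3: Q_total=37.33, C_total=7.00, V=5.33; Q4=26.67, Q3=10.67; dissipated=0.972
Op 4: CLOSE 1-4: Q_total=32.33, C_total=6.00, V=5.39; Q1=5.39, Q4=26.94; dissipated=0.046
Op 5: CLOSE 1-4: Q_total=32.33, C_total=6.00, V=5.39; Q1=5.39, Q4=26.94; dissipated=0.000
Total dissipated: 51.019 μJ

Answer: 51.02 μJ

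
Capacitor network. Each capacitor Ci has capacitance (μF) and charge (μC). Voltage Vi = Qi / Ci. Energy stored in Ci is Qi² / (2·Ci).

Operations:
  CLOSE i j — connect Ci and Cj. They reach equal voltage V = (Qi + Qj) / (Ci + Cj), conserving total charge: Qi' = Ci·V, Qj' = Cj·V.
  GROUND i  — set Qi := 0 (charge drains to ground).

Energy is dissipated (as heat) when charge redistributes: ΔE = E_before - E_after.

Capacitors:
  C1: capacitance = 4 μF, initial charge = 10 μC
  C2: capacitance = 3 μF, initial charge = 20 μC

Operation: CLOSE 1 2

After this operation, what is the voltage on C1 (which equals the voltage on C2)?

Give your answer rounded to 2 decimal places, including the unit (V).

Initial: C1(4μF, Q=10μC, V=2.50V), C2(3μF, Q=20μC, V=6.67V)
Op 1: CLOSE 1-2: Q_total=30.00, C_total=7.00, V=4.29; Q1=17.14, Q2=12.86; dissipated=14.881

Answer: 4.29 V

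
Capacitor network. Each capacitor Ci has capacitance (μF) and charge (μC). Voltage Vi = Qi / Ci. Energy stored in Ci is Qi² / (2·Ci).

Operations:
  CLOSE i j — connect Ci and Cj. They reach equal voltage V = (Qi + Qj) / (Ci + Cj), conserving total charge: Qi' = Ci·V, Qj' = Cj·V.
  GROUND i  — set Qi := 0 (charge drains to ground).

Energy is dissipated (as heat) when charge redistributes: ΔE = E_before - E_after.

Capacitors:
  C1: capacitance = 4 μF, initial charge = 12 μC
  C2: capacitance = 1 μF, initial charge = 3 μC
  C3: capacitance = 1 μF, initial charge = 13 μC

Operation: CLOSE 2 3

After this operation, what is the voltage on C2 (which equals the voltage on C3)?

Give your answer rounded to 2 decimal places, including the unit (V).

Answer: 8.00 V

Derivation:
Initial: C1(4μF, Q=12μC, V=3.00V), C2(1μF, Q=3μC, V=3.00V), C3(1μF, Q=13μC, V=13.00V)
Op 1: CLOSE 2-3: Q_total=16.00, C_total=2.00, V=8.00; Q2=8.00, Q3=8.00; dissipated=25.000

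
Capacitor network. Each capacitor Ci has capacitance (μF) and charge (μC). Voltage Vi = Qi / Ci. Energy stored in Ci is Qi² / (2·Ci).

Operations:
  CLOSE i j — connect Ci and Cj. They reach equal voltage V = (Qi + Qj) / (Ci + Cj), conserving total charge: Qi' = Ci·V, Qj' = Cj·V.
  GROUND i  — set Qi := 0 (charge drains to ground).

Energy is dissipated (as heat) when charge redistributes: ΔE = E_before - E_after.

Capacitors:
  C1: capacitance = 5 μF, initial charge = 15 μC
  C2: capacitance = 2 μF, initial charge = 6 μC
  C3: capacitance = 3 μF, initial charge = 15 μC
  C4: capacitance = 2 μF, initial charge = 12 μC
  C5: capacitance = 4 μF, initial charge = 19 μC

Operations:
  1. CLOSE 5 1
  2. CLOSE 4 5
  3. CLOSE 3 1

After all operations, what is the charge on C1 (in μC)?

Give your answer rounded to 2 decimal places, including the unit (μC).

Answer: 21.18 μC

Derivation:
Initial: C1(5μF, Q=15μC, V=3.00V), C2(2μF, Q=6μC, V=3.00V), C3(3μF, Q=15μC, V=5.00V), C4(2μF, Q=12μC, V=6.00V), C5(4μF, Q=19μC, V=4.75V)
Op 1: CLOSE 5-1: Q_total=34.00, C_total=9.00, V=3.78; Q5=15.11, Q1=18.89; dissipated=3.403
Op 2: CLOSE 4-5: Q_total=27.11, C_total=6.00, V=4.52; Q4=9.04, Q5=18.07; dissipated=3.292
Op 3: CLOSE 3-1: Q_total=33.89, C_total=8.00, V=4.24; Q3=12.71, Q1=21.18; dissipated=1.400
Final charges: Q1=21.18, Q2=6.00, Q3=12.71, Q4=9.04, Q5=18.07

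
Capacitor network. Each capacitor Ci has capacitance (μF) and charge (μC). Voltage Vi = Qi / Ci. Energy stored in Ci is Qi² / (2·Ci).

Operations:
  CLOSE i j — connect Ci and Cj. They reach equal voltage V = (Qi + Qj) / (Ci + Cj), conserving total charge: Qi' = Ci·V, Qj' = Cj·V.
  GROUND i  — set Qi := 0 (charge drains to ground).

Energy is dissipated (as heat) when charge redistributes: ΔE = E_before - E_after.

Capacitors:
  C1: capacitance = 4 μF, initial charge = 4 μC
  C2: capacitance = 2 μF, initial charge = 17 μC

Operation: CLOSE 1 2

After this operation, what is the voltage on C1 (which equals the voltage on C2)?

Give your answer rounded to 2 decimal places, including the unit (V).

Answer: 3.50 V

Derivation:
Initial: C1(4μF, Q=4μC, V=1.00V), C2(2μF, Q=17μC, V=8.50V)
Op 1: CLOSE 1-2: Q_total=21.00, C_total=6.00, V=3.50; Q1=14.00, Q2=7.00; dissipated=37.500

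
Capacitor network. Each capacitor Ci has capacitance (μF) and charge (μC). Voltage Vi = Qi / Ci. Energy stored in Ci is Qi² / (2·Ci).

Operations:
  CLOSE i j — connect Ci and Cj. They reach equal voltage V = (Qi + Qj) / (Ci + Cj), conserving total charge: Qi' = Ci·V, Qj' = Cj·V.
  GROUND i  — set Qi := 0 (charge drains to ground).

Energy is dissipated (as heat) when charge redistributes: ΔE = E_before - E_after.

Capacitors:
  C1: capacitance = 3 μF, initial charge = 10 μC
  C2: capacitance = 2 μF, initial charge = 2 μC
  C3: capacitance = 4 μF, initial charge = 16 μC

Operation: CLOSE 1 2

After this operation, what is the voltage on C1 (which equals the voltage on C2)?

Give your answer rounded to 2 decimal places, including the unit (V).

Initial: C1(3μF, Q=10μC, V=3.33V), C2(2μF, Q=2μC, V=1.00V), C3(4μF, Q=16μC, V=4.00V)
Op 1: CLOSE 1-2: Q_total=12.00, C_total=5.00, V=2.40; Q1=7.20, Q2=4.80; dissipated=3.267

Answer: 2.40 V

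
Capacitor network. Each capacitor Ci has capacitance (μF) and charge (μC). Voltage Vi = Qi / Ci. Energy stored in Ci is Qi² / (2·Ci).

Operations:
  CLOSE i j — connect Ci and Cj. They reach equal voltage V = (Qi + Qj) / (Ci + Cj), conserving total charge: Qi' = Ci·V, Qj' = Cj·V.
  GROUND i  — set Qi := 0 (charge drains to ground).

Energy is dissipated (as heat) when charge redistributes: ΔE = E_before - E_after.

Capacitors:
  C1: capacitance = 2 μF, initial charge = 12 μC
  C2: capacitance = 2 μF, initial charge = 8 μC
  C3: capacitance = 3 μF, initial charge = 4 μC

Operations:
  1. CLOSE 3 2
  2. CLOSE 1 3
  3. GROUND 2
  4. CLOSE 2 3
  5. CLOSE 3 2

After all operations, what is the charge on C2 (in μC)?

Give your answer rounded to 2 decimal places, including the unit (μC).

Initial: C1(2μF, Q=12μC, V=6.00V), C2(2μF, Q=8μC, V=4.00V), C3(3μF, Q=4μC, V=1.33V)
Op 1: CLOSE 3-2: Q_total=12.00, C_total=5.00, V=2.40; Q3=7.20, Q2=4.80; dissipated=4.267
Op 2: CLOSE 1-3: Q_total=19.20, C_total=5.00, V=3.84; Q1=7.68, Q3=11.52; dissipated=7.776
Op 3: GROUND 2: Q2=0; energy lost=5.760
Op 4: CLOSE 2-3: Q_total=11.52, C_total=5.00, V=2.30; Q2=4.61, Q3=6.91; dissipated=8.847
Op 5: CLOSE 3-2: Q_total=11.52, C_total=5.00, V=2.30; Q3=6.91, Q2=4.61; dissipated=0.000
Final charges: Q1=7.68, Q2=4.61, Q3=6.91

Answer: 4.61 μC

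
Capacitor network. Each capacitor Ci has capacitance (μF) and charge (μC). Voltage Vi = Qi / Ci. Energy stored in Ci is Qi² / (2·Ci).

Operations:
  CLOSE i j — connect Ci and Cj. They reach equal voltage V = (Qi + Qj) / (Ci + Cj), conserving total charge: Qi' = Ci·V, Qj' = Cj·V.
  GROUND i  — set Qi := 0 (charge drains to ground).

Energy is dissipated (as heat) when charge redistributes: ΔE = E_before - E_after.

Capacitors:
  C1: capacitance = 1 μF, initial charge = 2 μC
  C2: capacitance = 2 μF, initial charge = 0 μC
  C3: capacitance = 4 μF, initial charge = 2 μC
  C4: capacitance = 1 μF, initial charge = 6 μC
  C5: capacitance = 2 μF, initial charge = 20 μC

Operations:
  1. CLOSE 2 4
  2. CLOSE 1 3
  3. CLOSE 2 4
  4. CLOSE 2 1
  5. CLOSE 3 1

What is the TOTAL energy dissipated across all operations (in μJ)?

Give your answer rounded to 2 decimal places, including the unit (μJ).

Answer: 13.64 μJ

Derivation:
Initial: C1(1μF, Q=2μC, V=2.00V), C2(2μF, Q=0μC, V=0.00V), C3(4μF, Q=2μC, V=0.50V), C4(1μF, Q=6μC, V=6.00V), C5(2μF, Q=20μC, V=10.00V)
Op 1: CLOSE 2-4: Q_total=6.00, C_total=3.00, V=2.00; Q2=4.00, Q4=2.00; dissipated=12.000
Op 2: CLOSE 1-3: Q_total=4.00, C_total=5.00, V=0.80; Q1=0.80, Q3=3.20; dissipated=0.900
Op 3: CLOSE 2-4: Q_total=6.00, C_total=3.00, V=2.00; Q2=4.00, Q4=2.00; dissipated=0.000
Op 4: CLOSE 2-1: Q_total=4.80, C_total=3.00, V=1.60; Q2=3.20, Q1=1.60; dissipated=0.480
Op 5: CLOSE 3-1: Q_total=4.80, C_total=5.00, V=0.96; Q3=3.84, Q1=0.96; dissipated=0.256
Total dissipated: 13.636 μJ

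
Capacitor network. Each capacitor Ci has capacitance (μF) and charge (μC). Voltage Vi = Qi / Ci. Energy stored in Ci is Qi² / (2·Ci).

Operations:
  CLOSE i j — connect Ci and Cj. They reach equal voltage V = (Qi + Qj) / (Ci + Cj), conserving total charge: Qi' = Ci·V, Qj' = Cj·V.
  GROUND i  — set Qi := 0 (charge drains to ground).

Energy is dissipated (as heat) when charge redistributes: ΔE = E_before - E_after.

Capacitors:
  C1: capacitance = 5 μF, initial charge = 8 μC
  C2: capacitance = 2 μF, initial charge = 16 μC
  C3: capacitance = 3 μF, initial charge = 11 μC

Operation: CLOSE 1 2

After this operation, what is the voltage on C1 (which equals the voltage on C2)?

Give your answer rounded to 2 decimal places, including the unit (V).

Answer: 3.43 V

Derivation:
Initial: C1(5μF, Q=8μC, V=1.60V), C2(2μF, Q=16μC, V=8.00V), C3(3μF, Q=11μC, V=3.67V)
Op 1: CLOSE 1-2: Q_total=24.00, C_total=7.00, V=3.43; Q1=17.14, Q2=6.86; dissipated=29.257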